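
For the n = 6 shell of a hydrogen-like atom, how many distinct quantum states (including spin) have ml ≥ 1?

30

With n = 6 the allowed l are 0, 1, …, 5.
Per l-value: l=1 → 1; l=2 → 2; l=3 → 3; l=4 → 4; l=5 → 5.
Orbitals: 1 + 2 + 3 + 4 + 5 = 15. Each orbital carries two spin states, so 15 × 2 = 30 states.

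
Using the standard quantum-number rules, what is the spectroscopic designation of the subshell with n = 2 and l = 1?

2p

l = 1 corresponds to the letter 'p', so the subshell is 2p.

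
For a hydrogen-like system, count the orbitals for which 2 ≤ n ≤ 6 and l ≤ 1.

20

Per-shell orbital counts meeting the constraint:
n=2 → 4; n=3 → 4; n=4 → 4; n=5 → 4; n=6 → 4.
Total orbitals: 4 + 4 + 4 + 4 + 4 = 20.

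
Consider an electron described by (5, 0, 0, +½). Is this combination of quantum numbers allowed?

Allowed

n = 5 is a positive integer. l = 0 satisfies 0 ≤ l ≤ n−1 = 4. ml = 0 lies in the range −l … +l (here 0). ms = +1/2 is one of ±1/2.
All four constraints are satisfied.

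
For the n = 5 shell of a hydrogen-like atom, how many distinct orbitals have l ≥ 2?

For n = 5, l ranges over 0 … 4.
Orbitals with l ≥ 2, by l: l=2 → 5; l=3 → 7; l=4 → 9.
Total orbitals: 5 + 7 + 9 = 21.

21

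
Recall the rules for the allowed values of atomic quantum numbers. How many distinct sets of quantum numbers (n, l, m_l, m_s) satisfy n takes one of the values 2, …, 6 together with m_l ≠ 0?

Treat each shell separately and count matching orbitals:
n=2 → 2; n=3 → 6; n=4 → 12; n=5 → 20; n=6 → 30.
Orbitals: 2 + 6 + 12 + 20 + 30 = 70. Including both spin states (m_s = ±1/2) gives 2 × 70 = 140 states.

140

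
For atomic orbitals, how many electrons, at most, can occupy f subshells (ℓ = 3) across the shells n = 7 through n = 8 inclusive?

28

An f subshell (ℓ = 3) exists for every n ≥ 4, so shells n = 7, 8 each contribute one — 2 subshells.
Since each f subshell holds 2(2·3+1) = 14 electrons, the total is 2 × 14 = 28.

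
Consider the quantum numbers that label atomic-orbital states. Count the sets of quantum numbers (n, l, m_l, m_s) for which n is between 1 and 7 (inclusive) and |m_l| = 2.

Work shell by shell — for each n, count the (l, m_l) pairs that satisfy |m_l| = 2:
n=3 → 2; n=4 → 4; n=5 → 6; n=6 → 8; n=7 → 10.
Orbitals: 2 + 4 + 6 + 8 + 10 = 30. Including both spin states (m_s = ±1/2) gives 2 × 30 = 60 states.

60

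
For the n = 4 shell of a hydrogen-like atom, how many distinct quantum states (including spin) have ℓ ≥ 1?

30

The (ℓ, m_ℓ) pairs meeting ℓ ≥ 1 give: ℓ=1 → 3; ℓ=2 → 5; ℓ=3 → 7.
Orbitals: 3 + 5 + 7 = 15. Each orbital carries two spin states, so 15 × 2 = 30 states.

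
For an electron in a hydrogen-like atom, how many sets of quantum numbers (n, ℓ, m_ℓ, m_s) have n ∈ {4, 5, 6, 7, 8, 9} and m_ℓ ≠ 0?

464

Count contributing orbitals for each principal shell:
n=4 → 12; n=5 → 20; n=6 → 30; n=7 → 42; n=8 → 56; n=9 → 72.
Orbitals: 12 + 20 + 30 + 42 + 56 + 72 = 232. Including both spin states (m_s = ±1/2) gives 2 × 232 = 464 states.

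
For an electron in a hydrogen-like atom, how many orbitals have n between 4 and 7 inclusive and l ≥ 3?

90

Treat each shell separately and count matching orbitals:
n=4 → 7; n=5 → 16; n=6 → 27; n=7 → 40.
Total orbitals: 7 + 16 + 27 + 40 = 90.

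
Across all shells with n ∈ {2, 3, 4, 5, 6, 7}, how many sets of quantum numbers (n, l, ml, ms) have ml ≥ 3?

Go shell by shell, enumerating (l, ml) with ml ≥ 3:
n=4 → 1; n=5 → 3; n=6 → 6; n=7 → 10.
Orbitals: 1 + 3 + 6 + 10 = 20. Including both spin states (ms = ±1/2) gives 2 × 20 = 40 states.

40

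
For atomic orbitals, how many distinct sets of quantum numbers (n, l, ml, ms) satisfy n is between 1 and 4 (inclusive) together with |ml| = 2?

12

Count contributing orbitals for each principal shell:
n=3 → 2; n=4 → 4.
Orbitals: 2 + 4 = 6. Including both spin states (ms = ±1/2) gives 2 × 6 = 12 states.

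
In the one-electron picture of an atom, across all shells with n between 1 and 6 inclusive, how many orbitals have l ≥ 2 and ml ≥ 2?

20

Count contributing orbitals for each principal shell:
n=3 → 1; n=4 → 3; n=5 → 6; n=6 → 10.
Total orbitals: 1 + 3 + 6 + 10 = 20.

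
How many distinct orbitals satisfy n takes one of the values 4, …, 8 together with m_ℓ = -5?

6

Treat each shell separately and count matching orbitals:
n=6 → 1; n=7 → 2; n=8 → 3.
Total orbitals: 1 + 2 + 3 = 6.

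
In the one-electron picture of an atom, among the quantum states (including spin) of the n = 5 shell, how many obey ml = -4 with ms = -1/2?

With n = 5 the allowed l are 0, 1, …, 4.
Orbitals with ml = -4, by l: l=4 → 1.
Orbitals: 1. With ms fixed to a single value there is one state per orbital, giving 1 state.

1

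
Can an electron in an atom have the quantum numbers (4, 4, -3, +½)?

The orbital quantum number must satisfy 0 ≤ ℓ ≤ n−1. With n = 4 the allowed ℓ values are 0, 1, 2, 3, so ℓ = 4 is out of range.

Not allowed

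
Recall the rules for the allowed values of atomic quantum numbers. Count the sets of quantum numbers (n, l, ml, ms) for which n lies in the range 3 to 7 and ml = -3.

20

For each n in the range, tally the orbitals obeying ml = -3:
n=4 → 1; n=5 → 2; n=6 → 3; n=7 → 4.
Orbitals: 1 + 2 + 3 + 4 = 10. Including both spin states (ms = ±1/2) gives 2 × 10 = 20 states.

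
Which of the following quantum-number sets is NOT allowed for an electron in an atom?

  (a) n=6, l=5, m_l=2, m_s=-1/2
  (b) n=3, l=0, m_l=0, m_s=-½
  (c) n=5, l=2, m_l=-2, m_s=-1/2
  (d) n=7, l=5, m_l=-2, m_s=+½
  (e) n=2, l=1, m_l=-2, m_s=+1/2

(e)

(e) has |m_l| = 2 > l = 1, violating −l ≤ m_l ≤ l.
The remaining sets (a), (b), (c), (d) satisfy all four rules.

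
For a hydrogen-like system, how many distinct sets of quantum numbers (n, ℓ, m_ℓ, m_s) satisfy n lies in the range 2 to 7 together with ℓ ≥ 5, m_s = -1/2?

Per-shell orbital counts meeting the constraint:
n=6 → 11; n=7 → 24.
Orbitals: 11 + 24 = 35. With m_s fixed to -1/2 there is one state per orbital, so 35 states.

35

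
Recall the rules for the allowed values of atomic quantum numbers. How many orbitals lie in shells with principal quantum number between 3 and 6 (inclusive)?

86

Shell n has n² orbitals: 3²=9 + 4²=16 + 5²=25 + 6²=36 = 86 orbitals.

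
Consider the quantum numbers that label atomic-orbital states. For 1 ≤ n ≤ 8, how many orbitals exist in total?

204

Total orbitals = 1² + 2² + 3² + 4² + 5² + 6² + 7² + 8² = 204.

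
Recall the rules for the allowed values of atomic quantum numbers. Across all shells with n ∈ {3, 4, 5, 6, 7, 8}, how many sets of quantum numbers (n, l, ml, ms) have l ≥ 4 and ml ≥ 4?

Per-shell orbital counts meeting the constraint:
n=5 → 1; n=6 → 3; n=7 → 6; n=8 → 10.
Orbitals: 1 + 3 + 6 + 10 = 20. Including both spin states (ms = ±1/2) gives 2 × 20 = 40 states.

40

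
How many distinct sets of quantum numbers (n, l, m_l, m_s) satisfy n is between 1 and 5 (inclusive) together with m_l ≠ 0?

Per-shell orbital counts meeting the constraint:
n=2 → 2; n=3 → 6; n=4 → 12; n=5 → 20.
Orbitals: 2 + 6 + 12 + 20 = 40. Including both spin states (m_s = ±1/2) gives 2 × 40 = 80 states.

80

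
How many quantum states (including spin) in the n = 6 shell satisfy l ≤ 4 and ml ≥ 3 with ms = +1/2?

Orbitals with l ≤ 4 and ml ≥ 3, by l: l=3 → 1; l=4 → 2.
Orbitals: 1 + 2 = 3. With ms fixed to a single value there is one state per orbital, giving 3 states.

3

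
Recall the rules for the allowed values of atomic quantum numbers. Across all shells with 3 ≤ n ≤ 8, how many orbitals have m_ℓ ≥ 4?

Treat each shell separately and count matching orbitals:
n=5 → 1; n=6 → 3; n=7 → 6; n=8 → 10.
Total orbitals: 1 + 3 + 6 + 10 = 20.

20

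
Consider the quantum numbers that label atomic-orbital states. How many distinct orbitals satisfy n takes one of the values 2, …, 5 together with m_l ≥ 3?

4

Go shell by shell, enumerating (l, m_l) with m_l ≥ 3:
n=4 → 1; n=5 → 3.
Total orbitals: 1 + 3 = 4.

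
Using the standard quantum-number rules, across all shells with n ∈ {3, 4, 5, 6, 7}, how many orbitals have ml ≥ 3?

20

For each n in the range, tally the orbitals obeying ml ≥ 3:
n=4 → 1; n=5 → 3; n=6 → 6; n=7 → 10.
Total orbitals: 1 + 3 + 6 + 10 = 20.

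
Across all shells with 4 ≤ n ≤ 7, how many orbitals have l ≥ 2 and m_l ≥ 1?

Work shell by shell — for each n, count the (l, m_l) pairs that satisfy l ≥ 2 and m_l ≥ 1:
n=4 → 5; n=5 → 9; n=6 → 14; n=7 → 20.
Total orbitals: 5 + 9 + 14 + 20 = 48.

48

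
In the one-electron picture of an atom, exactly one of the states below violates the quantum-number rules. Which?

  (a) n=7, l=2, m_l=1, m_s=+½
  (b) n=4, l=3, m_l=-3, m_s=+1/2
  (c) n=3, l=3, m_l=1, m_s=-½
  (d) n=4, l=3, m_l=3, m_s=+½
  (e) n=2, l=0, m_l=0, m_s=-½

(c) has l = 3 ≥ n = 3, violating 0 ≤ l ≤ n−1.
The remaining sets (a), (b), (d), (e) satisfy all four rules.

(c)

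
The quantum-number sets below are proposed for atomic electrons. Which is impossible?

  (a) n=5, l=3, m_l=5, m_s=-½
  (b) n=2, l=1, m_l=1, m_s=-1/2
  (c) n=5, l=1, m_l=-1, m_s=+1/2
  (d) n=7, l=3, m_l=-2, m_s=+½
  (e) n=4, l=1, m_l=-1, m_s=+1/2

(a) has |m_l| = 5 > l = 3, violating −l ≤ m_l ≤ l.
The remaining sets (b), (c), (d), (e) satisfy all four rules.

(a)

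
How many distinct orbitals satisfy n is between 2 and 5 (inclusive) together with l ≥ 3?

Treat each shell separately and count matching orbitals:
n=4 → 7; n=5 → 16.
Total orbitals: 7 + 16 = 23.

23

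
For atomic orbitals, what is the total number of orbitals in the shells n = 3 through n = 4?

Shell n has n² orbitals: 3²=9 + 4²=16 = 25 orbitals.

25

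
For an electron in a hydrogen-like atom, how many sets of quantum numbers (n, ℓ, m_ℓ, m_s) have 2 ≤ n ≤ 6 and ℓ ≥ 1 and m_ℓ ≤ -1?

70

Go shell by shell, enumerating (ℓ, m_ℓ) with ℓ ≥ 1 and m_ℓ ≤ -1:
n=2 → 1; n=3 → 3; n=4 → 6; n=5 → 10; n=6 → 15.
Orbitals: 1 + 3 + 6 + 10 + 15 = 35. Including both spin states (m_s = ±1/2) gives 2 × 35 = 70 states.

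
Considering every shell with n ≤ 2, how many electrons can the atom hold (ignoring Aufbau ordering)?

10

Total orbitals = 1² + 2² = 5. Doubling for spin gives 10 electrons.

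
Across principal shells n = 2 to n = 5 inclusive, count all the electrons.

108

Shell n has n² orbitals: 2²=4 + 3²=9 + 4²=16 + 5²=25 = 54 orbitals.
Two spin states per orbital: 2 × 54 = 108 electrons.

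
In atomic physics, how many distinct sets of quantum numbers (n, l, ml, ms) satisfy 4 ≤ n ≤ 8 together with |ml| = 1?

100

Per-shell orbital counts meeting the constraint:
n=4 → 6; n=5 → 8; n=6 → 10; n=7 → 12; n=8 → 14.
Orbitals: 6 + 8 + 10 + 12 + 14 = 50. Including both spin states (ms = ±1/2) gives 2 × 50 = 100 states.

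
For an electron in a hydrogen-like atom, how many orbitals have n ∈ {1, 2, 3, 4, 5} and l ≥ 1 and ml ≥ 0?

30

Treat each shell separately and count matching orbitals:
n=2 → 2; n=3 → 5; n=4 → 9; n=5 → 14.
Total orbitals: 2 + 5 + 9 + 14 = 30.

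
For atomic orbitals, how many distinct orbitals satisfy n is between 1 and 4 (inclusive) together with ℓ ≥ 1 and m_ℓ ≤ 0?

Per-shell orbital counts meeting the constraint:
n=2 → 2; n=3 → 5; n=4 → 9.
Total orbitals: 2 + 5 + 9 = 16.

16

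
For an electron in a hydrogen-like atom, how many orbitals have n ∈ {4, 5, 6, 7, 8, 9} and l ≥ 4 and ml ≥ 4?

35

Treat each shell separately and count matching orbitals:
n=5 → 1; n=6 → 3; n=7 → 6; n=8 → 10; n=9 → 15.
Total orbitals: 1 + 3 + 6 + 10 + 15 = 35.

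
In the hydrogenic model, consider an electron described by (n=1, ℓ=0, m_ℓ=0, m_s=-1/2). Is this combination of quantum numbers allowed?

Valid

n = 1 is a positive integer. ℓ = 0 satisfies 0 ≤ ℓ ≤ n−1 = 0. m_ℓ = 0 lies in the range −ℓ … +ℓ (here 0). m_s = -1/2 is one of ±1/2.
All four constraints are satisfied.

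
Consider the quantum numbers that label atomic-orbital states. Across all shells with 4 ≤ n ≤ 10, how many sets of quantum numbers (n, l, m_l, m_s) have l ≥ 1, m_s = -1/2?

Count contributing orbitals for each principal shell:
n=4 → 15; n=5 → 24; n=6 → 35; n=7 → 48; n=8 → 63; n=9 → 80; n=10 → 99.
Orbitals: 15 + 24 + 35 + 48 + 63 + 80 + 99 = 364. With m_s fixed to -1/2 there is one state per orbital, so 364 states.

364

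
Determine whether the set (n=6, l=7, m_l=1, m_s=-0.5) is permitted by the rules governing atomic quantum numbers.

Invalid

The orbital quantum number must satisfy 0 ≤ l ≤ n−1. With n = 6 the allowed l values are 0, 1, 2, 3, 4, 5, so l = 7 is out of range.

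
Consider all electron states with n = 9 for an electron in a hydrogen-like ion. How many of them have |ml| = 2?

28

Contributions: l=2 → 2; l=3 → 2; l=4 → 2; l=5 → 2; l=6 → 2; l=7 → 2; l=8 → 2.
Orbitals: 2 + 2 + 2 + 2 + 2 + 2 + 2 = 14. Each orbital carries two spin states, so 14 × 2 = 28 states.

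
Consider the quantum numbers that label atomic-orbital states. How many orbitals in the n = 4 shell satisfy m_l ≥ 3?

The n = 4 shell has l = 0 through 3; check each.
The (l, m_l) pairs meeting m_l ≥ 3 give: l=3 → 1.
Total orbitals: 1.

1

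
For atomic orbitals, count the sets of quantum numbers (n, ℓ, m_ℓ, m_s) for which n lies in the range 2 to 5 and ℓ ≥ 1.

Work shell by shell — for each n, count the (ℓ, m_ℓ) pairs that satisfy ℓ ≥ 1:
n=2 → 3; n=3 → 8; n=4 → 15; n=5 → 24.
Orbitals: 3 + 8 + 15 + 24 = 50. Including both spin states (m_s = ±1/2) gives 2 × 50 = 100 states.

100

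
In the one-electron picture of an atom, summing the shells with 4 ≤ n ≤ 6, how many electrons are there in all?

Shell n has n² orbitals: 4²=16 + 5²=25 + 6²=36 = 77 orbitals.
Two spin states per orbital: 2 × 77 = 154 electrons.

154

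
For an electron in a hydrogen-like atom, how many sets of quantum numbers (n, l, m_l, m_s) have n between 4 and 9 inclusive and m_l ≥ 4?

70

Per-shell orbital counts meeting the constraint:
n=5 → 1; n=6 → 3; n=7 → 6; n=8 → 10; n=9 → 15.
Orbitals: 1 + 3 + 6 + 10 + 15 = 35. Including both spin states (m_s = ±1/2) gives 2 × 35 = 70 states.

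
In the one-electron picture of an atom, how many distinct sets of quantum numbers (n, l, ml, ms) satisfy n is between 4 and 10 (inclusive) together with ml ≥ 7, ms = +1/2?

10

Count contributing orbitals for each principal shell:
n=8 → 1; n=9 → 3; n=10 → 6.
Orbitals: 1 + 3 + 6 = 10. With ms fixed to +1/2 there is one state per orbital, so 10 states.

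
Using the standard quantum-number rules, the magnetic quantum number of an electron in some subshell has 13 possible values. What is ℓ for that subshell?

m_ℓ ranges over 2ℓ+1 integers, so 2ℓ+1 = 13 ⇒ ℓ = 6.

ℓ = 6 (i)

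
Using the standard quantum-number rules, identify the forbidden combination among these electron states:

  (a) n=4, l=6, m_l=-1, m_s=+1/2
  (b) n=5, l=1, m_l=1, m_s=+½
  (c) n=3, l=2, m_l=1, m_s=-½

(a)

(a) has l = 6 ≥ n = 4, violating 0 ≤ l ≤ n−1.
The remaining sets (b), (c) satisfy all four rules.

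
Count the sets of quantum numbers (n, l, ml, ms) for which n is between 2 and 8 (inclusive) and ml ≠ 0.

Treat each shell separately and count matching orbitals:
n=2 → 2; n=3 → 6; n=4 → 12; n=5 → 20; n=6 → 30; n=7 → 42; n=8 → 56.
Orbitals: 2 + 6 + 12 + 20 + 30 + 42 + 56 = 168. Including both spin states (ms = ±1/2) gives 2 × 168 = 336 states.

336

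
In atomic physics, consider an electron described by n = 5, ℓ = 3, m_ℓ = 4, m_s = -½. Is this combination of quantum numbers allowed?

Not allowed

The magnetic quantum number must satisfy −ℓ ≤ m_ℓ ≤ ℓ. With ℓ = 3, m_ℓ can only be -3, -2, -1, 0, 1, 2, 3, so m_ℓ = 4 is forbidden.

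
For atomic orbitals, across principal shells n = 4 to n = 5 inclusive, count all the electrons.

Shell n has n² orbitals: 4²=16 + 5²=25 = 41 orbitals.
Two spin states per orbital: 2 × 41 = 82 electrons.

82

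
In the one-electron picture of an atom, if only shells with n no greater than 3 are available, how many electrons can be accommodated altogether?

Total orbitals = 1² + 2² + 3² = 14. Doubling for spin gives 28 electrons.

28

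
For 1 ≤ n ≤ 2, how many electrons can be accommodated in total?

Total orbitals = 1² + 2² = 5. Doubling for spin gives 10 electrons.

10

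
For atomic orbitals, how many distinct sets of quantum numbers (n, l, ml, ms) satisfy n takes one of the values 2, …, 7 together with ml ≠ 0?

224

For each n in the range, tally the orbitals obeying ml ≠ 0:
n=2 → 2; n=3 → 6; n=4 → 12; n=5 → 20; n=6 → 30; n=7 → 42.
Orbitals: 2 + 6 + 12 + 20 + 30 + 42 = 112. Including both spin states (ms = ±1/2) gives 2 × 112 = 224 states.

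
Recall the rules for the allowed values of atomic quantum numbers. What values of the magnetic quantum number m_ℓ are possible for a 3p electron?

-1, 0, 1

The 3p subshell has ℓ = 1, and m_ℓ takes every integer from −ℓ to +ℓ. With ℓ = 1 that gives the 3 values -1, 0, 1.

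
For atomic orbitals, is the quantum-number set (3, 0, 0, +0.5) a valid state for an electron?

Allowed

n = 3 is a positive integer. l = 0 satisfies 0 ≤ l ≤ n−1 = 2. ml = 0 lies in the range −l … +l (here 0). ms = +1/2 is one of ±1/2.
All four constraints are satisfied.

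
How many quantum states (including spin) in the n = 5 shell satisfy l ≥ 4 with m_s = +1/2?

Per l-value: l=4 → 9.
Orbitals: 9. With m_s fixed to a single value there is one state per orbital, giving 9 states.

9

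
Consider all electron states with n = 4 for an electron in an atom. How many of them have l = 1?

6

The n = 4 shell has l = 0 through 3; check each.
Orbitals with l = 1, by l: l=1 → 3.
Orbitals: 3. Each orbital carries two spin states, so 3 × 2 = 6 states.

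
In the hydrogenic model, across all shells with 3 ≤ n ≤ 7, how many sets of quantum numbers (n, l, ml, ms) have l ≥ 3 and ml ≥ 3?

For each n in the range, tally the orbitals obeying l ≥ 3 and ml ≥ 3:
n=4 → 1; n=5 → 3; n=6 → 6; n=7 → 10.
Orbitals: 1 + 3 + 6 + 10 = 20. Including both spin states (ms = ±1/2) gives 2 × 20 = 40 states.

40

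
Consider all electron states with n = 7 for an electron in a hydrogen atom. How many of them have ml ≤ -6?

2

Go through l = 0, …, 6 (the values permitted for n = 7).
Per l-value: l=6 → 1.
Orbitals: 1. Each orbital carries two spin states, so 1 × 2 = 2 states.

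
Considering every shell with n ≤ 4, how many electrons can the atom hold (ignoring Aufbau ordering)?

Total orbitals = 1² + 2² + 3² + 4² = 30. Doubling for spin gives 60 electrons.

60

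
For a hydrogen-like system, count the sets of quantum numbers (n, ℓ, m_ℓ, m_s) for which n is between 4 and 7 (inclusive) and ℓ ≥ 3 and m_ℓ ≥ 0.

100

Count contributing orbitals for each principal shell:
n=4 → 4; n=5 → 9; n=6 → 15; n=7 → 22.
Orbitals: 4 + 9 + 15 + 22 = 50. Including both spin states (m_s = ±1/2) gives 2 × 50 = 100 states.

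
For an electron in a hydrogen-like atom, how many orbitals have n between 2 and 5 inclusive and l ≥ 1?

50

Work shell by shell — for each n, count the (l, m_l) pairs that satisfy l ≥ 1:
n=2 → 3; n=3 → 8; n=4 → 15; n=5 → 24.
Total orbitals: 3 + 8 + 15 + 24 = 50.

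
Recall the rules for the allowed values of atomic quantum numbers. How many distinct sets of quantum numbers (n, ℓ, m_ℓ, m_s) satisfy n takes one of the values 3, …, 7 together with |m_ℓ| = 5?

Work shell by shell — for each n, count the (ℓ, m_ℓ) pairs that satisfy |m_ℓ| = 5:
n=6 → 2; n=7 → 4.
Orbitals: 2 + 4 = 6. Including both spin states (m_s = ±1/2) gives 2 × 6 = 12 states.

12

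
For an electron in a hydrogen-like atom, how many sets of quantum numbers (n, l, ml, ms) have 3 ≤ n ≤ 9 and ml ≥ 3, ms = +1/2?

Count contributing orbitals for each principal shell:
n=4 → 1; n=5 → 3; n=6 → 6; n=7 → 10; n=8 → 15; n=9 → 21.
Orbitals: 1 + 3 + 6 + 10 + 15 + 21 = 56. With ms fixed to +1/2 there is one state per orbital, so 56 states.

56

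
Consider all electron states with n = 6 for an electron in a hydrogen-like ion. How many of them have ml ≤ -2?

20

Go through l = 0, …, 5 (the values permitted for n = 6).
Contributions: l=2 → 1; l=3 → 2; l=4 → 3; l=5 → 4.
Orbitals: 1 + 2 + 3 + 4 = 10. Each orbital carries two spin states, so 10 × 2 = 20 states.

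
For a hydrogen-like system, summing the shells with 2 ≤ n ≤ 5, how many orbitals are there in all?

Shell n has n² orbitals: 2²=4 + 3²=9 + 4²=16 + 5²=25 = 54 orbitals.

54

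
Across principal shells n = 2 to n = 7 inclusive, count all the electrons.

Shell n has n² orbitals: 2²=4 + 3²=9 + 4²=16 + 5²=25 + 6²=36 + 7²=49 = 139 orbitals.
Two spin states per orbital: 2 × 139 = 278 electrons.

278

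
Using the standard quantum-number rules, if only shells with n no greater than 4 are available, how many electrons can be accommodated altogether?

Total orbitals = 1² + 2² + 3² + 4² = 30. Doubling for spin gives 60 electrons.

60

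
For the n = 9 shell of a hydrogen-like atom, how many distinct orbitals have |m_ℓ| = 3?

For n = 9, ℓ ranges over 0 … 8.
Orbitals with |m_ℓ| = 3, by ℓ: ℓ=3 → 2; ℓ=4 → 2; ℓ=5 → 2; ℓ=6 → 2; ℓ=7 → 2; ℓ=8 → 2.
Total orbitals: 2 + 2 + 2 + 2 + 2 + 2 = 12.

12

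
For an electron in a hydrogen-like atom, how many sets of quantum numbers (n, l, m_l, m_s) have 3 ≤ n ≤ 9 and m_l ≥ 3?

112

Per-shell orbital counts meeting the constraint:
n=4 → 1; n=5 → 3; n=6 → 6; n=7 → 10; n=8 → 15; n=9 → 21.
Orbitals: 1 + 3 + 6 + 10 + 15 + 21 = 56. Including both spin states (m_s = ±1/2) gives 2 × 56 = 112 states.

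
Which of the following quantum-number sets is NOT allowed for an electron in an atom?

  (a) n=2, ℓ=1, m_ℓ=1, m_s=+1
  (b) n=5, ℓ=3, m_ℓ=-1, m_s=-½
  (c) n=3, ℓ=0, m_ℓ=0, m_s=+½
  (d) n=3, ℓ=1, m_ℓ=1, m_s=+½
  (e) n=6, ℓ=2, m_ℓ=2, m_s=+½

(a) has m_s = +1, but an electron's spin must be ±1/2.
The remaining sets (b), (c), (d), (e) satisfy all four rules.

(a)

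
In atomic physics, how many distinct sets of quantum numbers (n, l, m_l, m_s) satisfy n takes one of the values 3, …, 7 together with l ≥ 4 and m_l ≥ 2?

Go shell by shell, enumerating (l, m_l) with l ≥ 4 and m_l ≥ 2:
n=5 → 3; n=6 → 7; n=7 → 12.
Orbitals: 3 + 7 + 12 = 22. Including both spin states (m_s = ±1/2) gives 2 × 22 = 44 states.

44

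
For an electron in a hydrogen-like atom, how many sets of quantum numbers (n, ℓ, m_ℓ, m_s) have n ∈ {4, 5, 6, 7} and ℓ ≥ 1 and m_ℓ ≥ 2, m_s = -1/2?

34

Per-shell orbital counts meeting the constraint:
n=4 → 3; n=5 → 6; n=6 → 10; n=7 → 15.
Orbitals: 3 + 6 + 10 + 15 = 34. With m_s fixed to -1/2 there is one state per orbital, so 34 states.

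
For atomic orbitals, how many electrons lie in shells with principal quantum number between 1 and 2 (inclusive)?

10

Shell n has n² orbitals: 1²=1 + 2²=4 = 5 orbitals.
Two spin states per orbital: 2 × 5 = 10 electrons.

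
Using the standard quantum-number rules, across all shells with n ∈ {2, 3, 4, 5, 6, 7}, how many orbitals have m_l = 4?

For each n in the range, tally the orbitals obeying m_l = 4:
n=5 → 1; n=6 → 2; n=7 → 3.
Total orbitals: 1 + 2 + 3 = 6.

6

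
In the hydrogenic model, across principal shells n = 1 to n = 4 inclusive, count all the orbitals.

Shell n has n² orbitals: 1²=1 + 2²=4 + 3²=9 + 4²=16 = 30 orbitals.

30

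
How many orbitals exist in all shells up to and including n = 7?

140

Total orbitals = 1² + 2² + 3² + 4² + 5² + 6² + 7² = 140.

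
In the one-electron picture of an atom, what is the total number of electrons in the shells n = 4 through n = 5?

Shell n has n² orbitals: 4²=16 + 5²=25 = 41 orbitals.
Two spin states per orbital: 2 × 41 = 82 electrons.

82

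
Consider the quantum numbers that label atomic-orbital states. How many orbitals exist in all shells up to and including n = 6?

Total orbitals = 1² + 2² + 3² + 4² + 5² + 6² = 91.

91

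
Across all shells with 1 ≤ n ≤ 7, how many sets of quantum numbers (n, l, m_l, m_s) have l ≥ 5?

70

Count contributing orbitals for each principal shell:
n=6 → 11; n=7 → 24.
Orbitals: 11 + 24 = 35. Including both spin states (m_s = ±1/2) gives 2 × 35 = 70 states.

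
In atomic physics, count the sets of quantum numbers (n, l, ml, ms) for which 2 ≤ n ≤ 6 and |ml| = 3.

Go shell by shell, enumerating (l, ml) with |ml| = 3:
n=4 → 2; n=5 → 4; n=6 → 6.
Orbitals: 2 + 4 + 6 = 12. Including both spin states (ms = ±1/2) gives 2 × 12 = 24 states.

24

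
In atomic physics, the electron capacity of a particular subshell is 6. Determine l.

l = 1

2(2l+1) = 6 ⇒ 2l+1 = 3 ⇒ l = 1.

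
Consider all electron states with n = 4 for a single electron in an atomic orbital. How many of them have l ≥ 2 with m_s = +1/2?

Go through l = 0, …, 3 (the values permitted for n = 4).
Orbitals with l ≥ 2, by l: l=2 → 5; l=3 → 7.
Orbitals: 5 + 7 = 12. With m_s fixed to a single value there is one state per orbital, giving 12 states.

12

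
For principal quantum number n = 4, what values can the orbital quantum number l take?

l is an integer with 0 ≤ l ≤ n−1, so for n = 4: l = 0, 1, 2, 3.

0, 1, 2, 3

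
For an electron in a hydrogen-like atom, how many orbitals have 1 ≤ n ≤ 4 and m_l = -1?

Go shell by shell, enumerating (l, m_l) with m_l = -1:
n=2 → 1; n=3 → 2; n=4 → 3.
Total orbitals: 1 + 2 + 3 = 6.

6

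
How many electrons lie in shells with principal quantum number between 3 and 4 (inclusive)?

50

Shell n has n² orbitals: 3²=9 + 4²=16 = 25 orbitals.
Two spin states per orbital: 2 × 25 = 50 electrons.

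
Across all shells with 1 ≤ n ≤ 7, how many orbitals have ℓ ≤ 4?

For each n in the range, tally the orbitals obeying ℓ ≤ 4:
n=1 → 1; n=2 → 4; n=3 → 9; n=4 → 16; n=5 → 25; n=6 → 25; n=7 → 25.
Total orbitals: 1 + 4 + 9 + 16 + 25 + 25 + 25 = 105.

105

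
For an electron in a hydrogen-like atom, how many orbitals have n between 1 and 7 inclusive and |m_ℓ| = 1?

42

Count contributing orbitals for each principal shell:
n=2 → 2; n=3 → 4; n=4 → 6; n=5 → 8; n=6 → 10; n=7 → 12.
Total orbitals: 2 + 4 + 6 + 8 + 10 + 12 = 42.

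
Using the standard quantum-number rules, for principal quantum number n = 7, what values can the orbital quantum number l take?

0, 1, 2, 3, 4, 5, 6

l is an integer with 0 ≤ l ≤ n−1, so for n = 7: l = 0, 1, 2, 3, 4, 5, 6.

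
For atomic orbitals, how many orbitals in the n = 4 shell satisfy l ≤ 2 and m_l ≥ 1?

For n = 4, l ranges over 0 … 3.
Orbitals with l ≤ 2 and m_l ≥ 1, by l: l=1 → 1; l=2 → 2.
Total orbitals: 1 + 2 = 3.

3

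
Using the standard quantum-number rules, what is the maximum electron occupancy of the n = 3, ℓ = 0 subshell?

A subshell with ℓ = 0 has 2ℓ+1 = 1 orbital, each holding 2 electrons (spin ±1/2), so 1 × 2 = 2.

2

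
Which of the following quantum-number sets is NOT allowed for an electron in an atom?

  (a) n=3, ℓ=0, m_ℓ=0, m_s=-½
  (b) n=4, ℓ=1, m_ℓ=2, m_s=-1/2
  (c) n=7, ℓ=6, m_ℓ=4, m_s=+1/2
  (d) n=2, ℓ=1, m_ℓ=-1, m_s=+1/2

(b) has |m_ℓ| = 2 > ℓ = 1, violating −ℓ ≤ m_ℓ ≤ ℓ.
The remaining sets (a), (c), (d) satisfy all four rules.

(b)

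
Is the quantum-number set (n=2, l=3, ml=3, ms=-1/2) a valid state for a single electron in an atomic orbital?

No

The orbital quantum number must satisfy 0 ≤ l ≤ n−1. With n = 2 the allowed l values are 0, 1, so l = 3 is out of range.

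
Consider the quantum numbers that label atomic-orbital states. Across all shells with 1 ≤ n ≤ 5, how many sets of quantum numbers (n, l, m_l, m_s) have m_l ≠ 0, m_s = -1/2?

40

Per-shell orbital counts meeting the constraint:
n=2 → 2; n=3 → 6; n=4 → 12; n=5 → 20.
Orbitals: 2 + 6 + 12 + 20 = 40. With m_s fixed to -1/2 there is one state per orbital, so 40 states.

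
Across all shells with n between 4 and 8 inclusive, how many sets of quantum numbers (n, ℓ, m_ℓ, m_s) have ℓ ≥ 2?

340

Go shell by shell, enumerating (ℓ, m_ℓ) with ℓ ≥ 2:
n=4 → 12; n=5 → 21; n=6 → 32; n=7 → 45; n=8 → 60.
Orbitals: 12 + 21 + 32 + 45 + 60 = 170. Including both spin states (m_s = ±1/2) gives 2 × 170 = 340 states.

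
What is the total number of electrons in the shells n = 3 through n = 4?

50

Shell n has n² orbitals: 3²=9 + 4²=16 = 25 orbitals.
Two spin states per orbital: 2 × 25 = 50 electrons.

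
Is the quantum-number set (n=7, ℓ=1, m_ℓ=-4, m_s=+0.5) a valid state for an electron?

The magnetic quantum number must satisfy −ℓ ≤ m_ℓ ≤ ℓ. With ℓ = 1, m_ℓ can only be -1, 0, 1, so m_ℓ = -4 is forbidden.

No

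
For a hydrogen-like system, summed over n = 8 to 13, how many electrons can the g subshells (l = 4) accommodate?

108

A g subshell (l = 4) exists for every n ≥ 5, so shells n = 8, 9, 10, 11, 12, 13 each contribute one — 6 subshells.
Since each g subshell holds 2(2·4+1) = 18 electrons, the total is 6 × 18 = 108.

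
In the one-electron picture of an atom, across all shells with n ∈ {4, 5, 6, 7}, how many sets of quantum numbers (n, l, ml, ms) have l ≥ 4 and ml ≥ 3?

32

Work shell by shell — for each n, count the (l, ml) pairs that satisfy l ≥ 4 and ml ≥ 3:
n=5 → 2; n=6 → 5; n=7 → 9.
Orbitals: 2 + 5 + 9 = 16. Including both spin states (ms = ±1/2) gives 2 × 16 = 32 states.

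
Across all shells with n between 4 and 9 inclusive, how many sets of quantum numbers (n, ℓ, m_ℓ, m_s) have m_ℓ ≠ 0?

For each n in the range, tally the orbitals obeying m_ℓ ≠ 0:
n=4 → 12; n=5 → 20; n=6 → 30; n=7 → 42; n=8 → 56; n=9 → 72.
Orbitals: 12 + 20 + 30 + 42 + 56 + 72 = 232. Including both spin states (m_s = ±1/2) gives 2 × 232 = 464 states.

464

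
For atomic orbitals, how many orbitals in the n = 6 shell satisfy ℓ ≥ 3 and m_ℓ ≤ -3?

For n = 6, ℓ ranges over 0 … 5.
Contributions: ℓ=3 → 1; ℓ=4 → 2; ℓ=5 → 3.
Total orbitals: 1 + 2 + 3 = 6.

6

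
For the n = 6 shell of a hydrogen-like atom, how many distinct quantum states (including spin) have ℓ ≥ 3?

With n = 6 the allowed ℓ are 0, 1, …, 5.
Per ℓ-value: ℓ=3 → 7; ℓ=4 → 9; ℓ=5 → 11.
Orbitals: 7 + 9 + 11 = 27. Each orbital carries two spin states, so 27 × 2 = 54 states.

54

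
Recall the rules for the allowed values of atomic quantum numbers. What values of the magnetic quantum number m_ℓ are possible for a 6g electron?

-4, -3, -2, -1, 0, 1, 2, 3, 4

The 6g subshell has ℓ = 4, and m_ℓ takes every integer from −ℓ to +ℓ. With ℓ = 4 that gives the 9 values -4, -3, -2, -1, 0, 1, 2, 3, 4.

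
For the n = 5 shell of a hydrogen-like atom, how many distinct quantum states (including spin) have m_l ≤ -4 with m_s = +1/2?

1

For n = 5, l ranges over 0 … 4.
Per l-value: l=4 → 1.
Orbitals: 1. With m_s fixed to a single value there is one state per orbital, giving 1 state.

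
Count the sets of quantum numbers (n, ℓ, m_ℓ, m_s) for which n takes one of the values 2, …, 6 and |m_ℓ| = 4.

Go shell by shell, enumerating (ℓ, m_ℓ) with |m_ℓ| = 4:
n=5 → 2; n=6 → 4.
Orbitals: 2 + 4 = 6. Including both spin states (m_s = ±1/2) gives 2 × 6 = 12 states.

12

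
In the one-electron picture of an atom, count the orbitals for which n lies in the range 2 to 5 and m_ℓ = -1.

For each n in the range, tally the orbitals obeying m_ℓ = -1:
n=2 → 1; n=3 → 2; n=4 → 3; n=5 → 4.
Total orbitals: 1 + 2 + 3 + 4 = 10.

10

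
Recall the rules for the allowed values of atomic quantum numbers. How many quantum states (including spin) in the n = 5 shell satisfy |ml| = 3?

8

The n = 5 shell has l = 0 through 4; check each.
The (l, ml) pairs meeting |ml| = 3 give: l=3 → 2; l=4 → 2.
Orbitals: 2 + 2 = 4. Each orbital carries two spin states, so 4 × 2 = 8 states.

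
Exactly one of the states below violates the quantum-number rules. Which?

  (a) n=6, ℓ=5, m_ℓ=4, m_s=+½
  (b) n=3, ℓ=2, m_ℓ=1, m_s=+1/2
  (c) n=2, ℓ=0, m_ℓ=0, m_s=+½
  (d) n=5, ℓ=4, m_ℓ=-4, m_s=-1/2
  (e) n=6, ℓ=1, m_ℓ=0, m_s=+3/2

(e) has m_s = +3/2, but an electron's spin must be ±1/2.
The remaining sets (a), (b), (c), (d) satisfy all four rules.

(e)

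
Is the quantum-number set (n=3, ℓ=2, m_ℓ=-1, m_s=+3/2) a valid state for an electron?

No

The spin quantum number for an electron can only be m_s = +1/2 or −1/2; m_s = +3/2 is not one of those.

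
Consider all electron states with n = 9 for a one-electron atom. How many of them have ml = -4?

10

For n = 9, l ranges over 0 … 8.
Per l-value: l=4 → 1; l=5 → 1; l=6 → 1; l=7 → 1; l=8 → 1.
Orbitals: 1 + 1 + 1 + 1 + 1 = 5. Each orbital carries two spin states, so 5 × 2 = 10 states.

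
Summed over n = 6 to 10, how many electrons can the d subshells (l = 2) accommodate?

50

A d subshell (l = 2) exists for every n ≥ 3, so shells n = 6, 7, 8, 9, 10 each contribute one — 5 subshells.
Since each d subshell holds 2(2·2+1) = 10 electrons, the total is 5 × 10 = 50.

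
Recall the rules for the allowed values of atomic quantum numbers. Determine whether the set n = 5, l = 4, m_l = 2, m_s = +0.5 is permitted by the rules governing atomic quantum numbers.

Valid

n = 5 is a positive integer. l = 4 satisfies 0 ≤ l ≤ n−1 = 4. m_l = 2 lies in the range −l … +l (here −4 … 4). m_s = +1/2 is one of ±1/2.
All four constraints are satisfied.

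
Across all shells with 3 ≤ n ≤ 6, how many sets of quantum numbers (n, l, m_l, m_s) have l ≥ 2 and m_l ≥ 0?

80

For each n in the range, tally the orbitals obeying l ≥ 2 and m_l ≥ 0:
n=3 → 3; n=4 → 7; n=5 → 12; n=6 → 18.
Orbitals: 3 + 7 + 12 + 18 = 40. Including both spin states (m_s = ±1/2) gives 2 × 40 = 80 states.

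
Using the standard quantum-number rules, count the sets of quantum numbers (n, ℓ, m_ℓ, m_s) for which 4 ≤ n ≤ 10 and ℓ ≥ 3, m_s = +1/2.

Per-shell orbital counts meeting the constraint:
n=4 → 7; n=5 → 16; n=6 → 27; n=7 → 40; n=8 → 55; n=9 → 72; n=10 → 91.
Orbitals: 7 + 16 + 27 + 40 + 55 + 72 + 91 = 308. With m_s fixed to +1/2 there is one state per orbital, so 308 states.

308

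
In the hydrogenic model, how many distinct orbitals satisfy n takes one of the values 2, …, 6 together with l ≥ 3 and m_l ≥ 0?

28

Count contributing orbitals for each principal shell:
n=4 → 4; n=5 → 9; n=6 → 15.
Total orbitals: 4 + 9 + 15 = 28.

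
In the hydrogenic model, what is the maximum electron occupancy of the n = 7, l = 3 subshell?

A subshell with l = 3 has 2l+1 = 7 orbitals, each holding 2 electrons (spin ±1/2), so 7 × 2 = 14.

14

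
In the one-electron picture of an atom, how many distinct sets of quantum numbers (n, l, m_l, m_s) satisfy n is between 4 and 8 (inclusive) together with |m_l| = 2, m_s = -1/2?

Go shell by shell, enumerating (l, m_l) with |m_l| = 2:
n=4 → 4; n=5 → 6; n=6 → 8; n=7 → 10; n=8 → 12.
Orbitals: 4 + 6 + 8 + 10 + 12 = 40. With m_s fixed to -1/2 there is one state per orbital, so 40 states.

40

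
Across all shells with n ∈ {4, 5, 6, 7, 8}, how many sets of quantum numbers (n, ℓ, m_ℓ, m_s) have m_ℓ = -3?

Per-shell orbital counts meeting the constraint:
n=4 → 1; n=5 → 2; n=6 → 3; n=7 → 4; n=8 → 5.
Orbitals: 1 + 2 + 3 + 4 + 5 = 15. Including both spin states (m_s = ±1/2) gives 2 × 15 = 30 states.

30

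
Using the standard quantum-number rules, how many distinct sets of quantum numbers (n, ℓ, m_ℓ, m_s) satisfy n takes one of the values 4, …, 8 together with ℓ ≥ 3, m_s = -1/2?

For each n in the range, tally the orbitals obeying ℓ ≥ 3:
n=4 → 7; n=5 → 16; n=6 → 27; n=7 → 40; n=8 → 55.
Orbitals: 7 + 16 + 27 + 40 + 55 = 145. With m_s fixed to -1/2 there is one state per orbital, so 145 states.

145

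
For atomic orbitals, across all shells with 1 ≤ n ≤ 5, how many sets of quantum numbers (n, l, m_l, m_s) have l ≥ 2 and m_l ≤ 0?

44

For each n in the range, tally the orbitals obeying l ≥ 2 and m_l ≤ 0:
n=3 → 3; n=4 → 7; n=5 → 12.
Orbitals: 3 + 7 + 12 = 22. Including both spin states (m_s = ±1/2) gives 2 × 22 = 44 states.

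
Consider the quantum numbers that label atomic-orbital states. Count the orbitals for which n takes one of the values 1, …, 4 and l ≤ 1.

Work shell by shell — for each n, count the (l, m_l) pairs that satisfy l ≤ 1:
n=1 → 1; n=2 → 4; n=3 → 4; n=4 → 4.
Total orbitals: 1 + 4 + 4 + 4 = 13.

13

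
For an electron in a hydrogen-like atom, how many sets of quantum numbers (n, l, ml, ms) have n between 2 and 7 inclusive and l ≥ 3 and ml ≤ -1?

Go shell by shell, enumerating (l, ml) with l ≥ 3 and ml ≤ -1:
n=4 → 3; n=5 → 7; n=6 → 12; n=7 → 18.
Orbitals: 3 + 7 + 12 + 18 = 40. Including both spin states (ms = ±1/2) gives 2 × 40 = 80 states.

80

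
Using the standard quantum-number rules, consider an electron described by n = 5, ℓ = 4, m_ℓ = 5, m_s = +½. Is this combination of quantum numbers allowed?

The magnetic quantum number must satisfy −ℓ ≤ m_ℓ ≤ ℓ. With ℓ = 4, m_ℓ can only be -4, -3, -2, -1, 0, 1, 2, 3, 4, so m_ℓ = 5 is forbidden.

No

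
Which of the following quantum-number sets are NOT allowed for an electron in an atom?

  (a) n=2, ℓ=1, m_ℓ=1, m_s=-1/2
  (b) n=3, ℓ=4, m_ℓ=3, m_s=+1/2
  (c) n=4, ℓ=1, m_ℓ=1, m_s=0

(b) has ℓ = 4 ≥ n = 3, violating 0 ≤ ℓ ≤ n−1.
(c) has m_s = 0, but an electron's spin must be ±1/2.
The remaining set (a) satisfies all four rules.

(b) and (c)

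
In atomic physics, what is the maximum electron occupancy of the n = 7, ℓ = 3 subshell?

A subshell with ℓ = 3 has 2ℓ+1 = 7 orbitals, each holding 2 electrons (spin ±1/2), so 7 × 2 = 14.

14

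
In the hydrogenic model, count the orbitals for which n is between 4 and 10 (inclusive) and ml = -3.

Count contributing orbitals for each principal shell:
n=4 → 1; n=5 → 2; n=6 → 3; n=7 → 4; n=8 → 5; n=9 → 6; n=10 → 7.
Total orbitals: 1 + 2 + 3 + 4 + 5 + 6 + 7 = 28.

28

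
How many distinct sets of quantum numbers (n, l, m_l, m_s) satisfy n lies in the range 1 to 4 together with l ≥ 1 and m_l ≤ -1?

Count contributing orbitals for each principal shell:
n=2 → 1; n=3 → 3; n=4 → 6.
Orbitals: 1 + 3 + 6 = 10. Including both spin states (m_s = ±1/2) gives 2 × 10 = 20 states.

20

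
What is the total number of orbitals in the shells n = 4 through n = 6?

Shell n has n² orbitals: 4²=16 + 5²=25 + 6²=36 = 77 orbitals.

77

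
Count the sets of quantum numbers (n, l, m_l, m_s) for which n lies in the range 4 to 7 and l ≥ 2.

220

Go shell by shell, enumerating (l, m_l) with l ≥ 2:
n=4 → 12; n=5 → 21; n=6 → 32; n=7 → 45.
Orbitals: 12 + 21 + 32 + 45 = 110. Including both spin states (m_s = ±1/2) gives 2 × 110 = 220 states.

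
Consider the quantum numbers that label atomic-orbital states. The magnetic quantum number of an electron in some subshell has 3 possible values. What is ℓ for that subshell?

m_ℓ ranges over 2ℓ+1 integers, so 2ℓ+1 = 3 ⇒ ℓ = 1.

ℓ = 1 (p)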